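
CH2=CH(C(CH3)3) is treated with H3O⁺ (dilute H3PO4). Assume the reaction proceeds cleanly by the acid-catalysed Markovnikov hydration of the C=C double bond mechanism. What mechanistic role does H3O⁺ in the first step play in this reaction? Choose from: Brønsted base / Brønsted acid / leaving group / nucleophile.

Brønsted acid

Step 1: Protonation of the alkene by H3O⁺: the π bond acts as the nucleophile and picks up H⁺, giving the more stable (Markovnikov) secondary carbocation. H2O is released.
H3O⁺ in the first step donates a proton in a proton-transfer step — a Brønsted acid.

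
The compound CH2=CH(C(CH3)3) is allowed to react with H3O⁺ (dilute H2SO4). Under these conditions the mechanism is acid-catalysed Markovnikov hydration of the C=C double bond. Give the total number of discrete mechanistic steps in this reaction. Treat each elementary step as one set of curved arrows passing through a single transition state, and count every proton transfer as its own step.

Step 1: Electrophilic addition begins with the π(C=C) electrons forming a bond to the proton of H3O⁺. Following Markovnikov's rule, the resulting cation is secondary. H2O is released.
Step 2: A 1,2-methyl shift from the adjacent tert-butyl carbon moves the positive charge from the secondary centre to an adjacent carbon, generating a more stable tertiary carbocation.
Step 3: A lone pair on the oxygen of H2O attacks the carbocation, forming a C–O bond and an oxonium ion (a protonated alcohol).
Step 4: Deprotonation of the oxonium ion by a water molecule delivers the neutral alcohol and regenerates the acid catalyst.
Total: 4 elementary steps.

4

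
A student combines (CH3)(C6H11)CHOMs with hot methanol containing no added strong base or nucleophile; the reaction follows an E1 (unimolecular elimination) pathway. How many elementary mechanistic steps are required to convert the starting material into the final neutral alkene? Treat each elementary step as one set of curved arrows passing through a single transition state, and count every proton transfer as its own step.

Step 1: The C–O bond breaks with both electrons going to the mesylate; MsO⁻ leaves and a secondary carbocation remains.
Step 2: A hydride (H with its bonding pair) migrates from the adjacent cyclohexyl carbon to the cationic centre — a 1,2-hydride shift — upgrading the secondary cation to a tertiary one.
Step 3: Loss of a β-proton to a methanol molecule of the solvent: the C–H bonding pair collapses toward the cationic carbon to form the C=C π bond, yielding the alkene.
Total: 3 elementary steps.

3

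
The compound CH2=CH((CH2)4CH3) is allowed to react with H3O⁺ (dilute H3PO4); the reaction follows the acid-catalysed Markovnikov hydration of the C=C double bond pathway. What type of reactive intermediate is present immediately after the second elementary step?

Step 1: Protonation of the alkene by H3O⁺: the π bond acts as the nucleophile and picks up H⁺, giving the more stable (Markovnikov) secondary carbocation. H2O is released.
Step 2: Nucleophilic capture of the cation by H2O produces the protonated alcohol (an oxonium ion).
After step 2 the species present is an oxonium ion.

oxonium ion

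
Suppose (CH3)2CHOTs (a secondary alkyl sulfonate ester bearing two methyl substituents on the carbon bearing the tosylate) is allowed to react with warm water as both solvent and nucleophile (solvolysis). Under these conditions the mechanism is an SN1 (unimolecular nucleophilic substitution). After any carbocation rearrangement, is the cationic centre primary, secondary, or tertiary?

Step 1: The C–O bond breaks with both electrons going to the tosylate; TsO⁻ leaves and a secondary carbocation remains.
No single 1,2-shift to an adjacent carbon would give a more-substituted cation, so no rearrangement occurs.

secondary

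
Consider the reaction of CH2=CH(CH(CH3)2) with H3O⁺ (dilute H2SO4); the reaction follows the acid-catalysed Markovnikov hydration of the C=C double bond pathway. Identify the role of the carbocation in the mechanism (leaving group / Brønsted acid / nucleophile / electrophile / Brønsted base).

Step 3: Water acts as the nucleophile: an oxygen lone pair bonds to the cationic carbon, giving an oxonium-ion intermediate.
The carbocation accepts an electron pair into an empty or π* orbital — it is the electrophile.

electrophile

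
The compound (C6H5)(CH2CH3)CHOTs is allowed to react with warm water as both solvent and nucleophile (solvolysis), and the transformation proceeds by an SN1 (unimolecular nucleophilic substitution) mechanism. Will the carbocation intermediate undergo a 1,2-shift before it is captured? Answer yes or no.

The first-formed carbocation is secondary.
No single 1,2-shift to an adjacent carbon would produce a more-substituted cation than the one already present, so no rearrangement occurs.

no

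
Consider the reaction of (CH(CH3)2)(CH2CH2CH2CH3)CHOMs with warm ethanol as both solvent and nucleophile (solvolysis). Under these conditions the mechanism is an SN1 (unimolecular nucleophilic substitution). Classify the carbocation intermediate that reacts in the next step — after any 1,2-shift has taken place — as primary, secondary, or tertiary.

tertiary

Step 1: Rate-determining heterolysis of the C–O bond gives MsO⁻ and a secondary carbocation.
Step 2: A hydride (H with its bonding pair) migrates from the adjacent isopropyl carbon to the cationic centre — a 1,2-hydride shift — upgrading the secondary cation to a tertiary one.
The cation rearranges from secondary to tertiary via a 1,2-hydride shift from the adjacent isopropyl carbon; the tertiary cation is what reacts next.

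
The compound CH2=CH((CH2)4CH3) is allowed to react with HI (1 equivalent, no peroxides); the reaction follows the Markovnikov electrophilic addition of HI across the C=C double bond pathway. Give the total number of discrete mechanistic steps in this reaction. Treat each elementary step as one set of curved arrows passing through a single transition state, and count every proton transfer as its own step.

Step 1: Protonation of the alkene by HI: the π bond acts as the nucleophile and picks up H⁺, giving the more stable (Markovnikov) secondary carbocation. The H–I bond breaks heterolytically, releasing I⁻.
(No 1,2-shift: no single shift to an adjacent carbon would give a more stable cation.)
Step 2: Nucleophilic attack by I⁻ on the carbocation completes the addition, giving R–I.
Total: 2 elementary steps.

2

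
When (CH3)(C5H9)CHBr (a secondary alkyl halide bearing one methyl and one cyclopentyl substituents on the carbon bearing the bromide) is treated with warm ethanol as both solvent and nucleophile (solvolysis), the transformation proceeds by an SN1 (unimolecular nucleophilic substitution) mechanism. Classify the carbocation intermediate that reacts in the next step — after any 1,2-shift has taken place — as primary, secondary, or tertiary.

Step 1: Unassisted departure of Br⁻ (taking the C–Br bonding pair) generates a secondary carbocation.
Step 2: A 1,2-hydride shift from the adjacent cyclopentyl carbon moves the positive charge from the secondary centre to an adjacent carbon, generating a more stable tertiary carbocation.
The cation rearranges from secondary to tertiary via a 1,2-hydride shift from the adjacent cyclopentyl carbon; the tertiary cation is what reacts next.

tertiary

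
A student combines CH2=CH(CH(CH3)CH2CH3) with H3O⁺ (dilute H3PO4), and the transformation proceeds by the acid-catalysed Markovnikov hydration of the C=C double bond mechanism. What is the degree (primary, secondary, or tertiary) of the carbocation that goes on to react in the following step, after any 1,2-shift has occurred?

tertiary

Step 1: Electrophilic addition begins with the π(C=C) electrons forming a bond to the proton of H3O⁺. Following Markovnikov's rule, the resulting cation is secondary. H2O is released.
Step 2: Carbocation rearrangement: a 1,2-hydride shift from the adjacent sec-butyl carbon converts the initially-formed secondary cation into the more stable tertiary cation.
The cation rearranges from secondary to tertiary via a 1,2-hydride shift from the adjacent sec-butyl carbon; the tertiary cation is what reacts next.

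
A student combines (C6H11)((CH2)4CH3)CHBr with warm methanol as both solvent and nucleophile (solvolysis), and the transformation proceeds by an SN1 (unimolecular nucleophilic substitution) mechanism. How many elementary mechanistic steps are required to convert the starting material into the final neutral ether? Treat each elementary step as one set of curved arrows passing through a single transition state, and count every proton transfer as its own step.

Step 1: The C–Br bond breaks with both electrons going to the bromide; Br⁻ leaves and a secondary carbocation remains.
Step 2: Carbocation rearrangement: a 1,2-hydride shift from the adjacent cyclohexyl carbon converts the initially-formed secondary cation into the more stable tertiary cation.
Step 3: CH3OH donates an oxygen lone pair into the empty p orbital of the cation, giving a protonated ether (an oxonium ion).
Step 4: Deprotonation of the oxonium oxygen by solvent methanol yields the neutral ether.
Total: 4 elementary steps.

4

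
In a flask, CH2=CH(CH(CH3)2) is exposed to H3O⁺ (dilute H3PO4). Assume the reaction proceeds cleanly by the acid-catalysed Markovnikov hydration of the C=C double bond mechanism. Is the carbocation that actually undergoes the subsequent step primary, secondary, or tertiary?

tertiary

Step 1: The π electrons of the C=C bond attack a proton of H3O⁺; Markovnikov addition places the new C–H on the less-substituted alkene carbon, so the positive charge ends up on the more-substituted carbon — a secondary carbocation. H2O is released.
Step 2: A hydride (H with its bonding pair) migrates from the adjacent isopropyl carbon to the cationic centre — a 1,2-hydride shift — upgrading the secondary cation to a tertiary one.
The cation rearranges from secondary to tertiary via a 1,2-hydride shift from the adjacent isopropyl carbon; the tertiary cation is what reacts next.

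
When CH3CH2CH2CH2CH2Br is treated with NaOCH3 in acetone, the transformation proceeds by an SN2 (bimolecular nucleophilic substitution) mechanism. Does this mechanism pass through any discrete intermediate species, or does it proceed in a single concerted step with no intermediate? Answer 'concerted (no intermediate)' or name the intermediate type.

concerted (no intermediate)

CH3O⁻ attacks the back face of the α-carbon while Br⁻ departs with the C–Br bonding pair — a single concerted displacement through a pentacoordinate transition state.
All bond changes occur in one transition state; no discrete intermediate is formed.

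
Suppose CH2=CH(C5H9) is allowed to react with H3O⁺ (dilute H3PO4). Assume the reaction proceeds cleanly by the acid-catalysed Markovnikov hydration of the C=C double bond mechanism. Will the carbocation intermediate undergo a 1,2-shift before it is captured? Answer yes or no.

The first-formed carbocation is secondary.
The adjacent cyclopentyl carbon already bears 2 other carbon substituents and has a hydrogen to migrate; after a 1,2-hydride shift from that carbon the positive charge sits on a tertiary centre.
Tertiary is more stable than secondary, so the shift occurs.

yes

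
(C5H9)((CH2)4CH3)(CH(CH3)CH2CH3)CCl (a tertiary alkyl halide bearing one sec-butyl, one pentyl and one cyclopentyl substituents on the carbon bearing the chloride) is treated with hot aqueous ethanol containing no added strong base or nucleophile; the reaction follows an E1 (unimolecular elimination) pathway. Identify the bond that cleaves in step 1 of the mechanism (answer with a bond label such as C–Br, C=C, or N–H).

Step 1: Rate-determining heterolysis of the C–Cl bond gives Cl⁻ and a tertiary carbocation.
The bond broken in this step is the C–Cl bond.

C–Cl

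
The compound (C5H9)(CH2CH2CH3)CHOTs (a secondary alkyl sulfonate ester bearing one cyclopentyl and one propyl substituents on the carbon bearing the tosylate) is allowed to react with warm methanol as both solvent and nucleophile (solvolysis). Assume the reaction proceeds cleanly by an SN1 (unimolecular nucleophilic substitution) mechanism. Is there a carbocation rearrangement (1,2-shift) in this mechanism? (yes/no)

The first-formed carbocation is secondary.
The adjacent cyclopentyl carbon already bears 2 other carbon substituents and has a hydrogen to migrate; after a 1,2-hydride shift from that carbon the positive charge sits on a tertiary centre.
Tertiary is more stable than secondary, so the shift occurs.

yes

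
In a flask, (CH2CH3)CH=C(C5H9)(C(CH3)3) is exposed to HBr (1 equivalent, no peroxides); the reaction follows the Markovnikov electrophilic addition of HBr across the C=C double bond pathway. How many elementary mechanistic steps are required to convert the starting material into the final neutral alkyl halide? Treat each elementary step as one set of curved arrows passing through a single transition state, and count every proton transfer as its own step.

Step 1: Electrophilic addition begins with the π(C=C) electrons forming a bond to the proton of HBr. Following Markovnikov's rule, the resulting cation is tertiary. The H–Br bond breaks heterolytically, releasing Br⁻.
(No 1,2-shift: no single shift to an adjacent carbon would give a more stable cation.)
Step 2: The Br⁻ anion donates a lone pair to the carbocation, forming the new C–Br σ-bond and giving the neutral alkyl halide.
Total: 2 elementary steps.

2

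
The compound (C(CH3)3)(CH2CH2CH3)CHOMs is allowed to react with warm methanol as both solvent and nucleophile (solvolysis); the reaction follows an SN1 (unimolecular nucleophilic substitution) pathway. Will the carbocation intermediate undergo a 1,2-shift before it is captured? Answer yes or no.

yes

The first-formed carbocation is secondary.
The adjacent tert-butyl carbon has no hydrogen but bears methyl groups; migration of one methyl with its bonding pair (a 1,2-methyl shift) places the charge on a tertiary centre.
Tertiary is more stable than secondary, so the shift occurs.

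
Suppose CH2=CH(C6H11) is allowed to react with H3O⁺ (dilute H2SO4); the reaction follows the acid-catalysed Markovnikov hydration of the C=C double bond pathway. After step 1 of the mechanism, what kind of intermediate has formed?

secondary carbocation

Step 1: Electrophilic addition begins with the π(C=C) electrons forming a bond to the proton of H3O⁺. Following Markovnikov's rule, the resulting cation is secondary. H2O is released.
After step 1 the species present is a secondary carbocation.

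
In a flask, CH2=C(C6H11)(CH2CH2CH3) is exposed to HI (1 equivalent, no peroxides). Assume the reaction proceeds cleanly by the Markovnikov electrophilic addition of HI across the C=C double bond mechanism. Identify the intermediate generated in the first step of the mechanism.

tertiary carbocation

Step 1: Electrophilic addition begins with the π(C=C) electrons forming a bond to the proton of HI. Following Markovnikov's rule, the resulting cation is tertiary. The H–I bond breaks heterolytically, releasing I⁻.
After step 1 the species present is a tertiary carbocation.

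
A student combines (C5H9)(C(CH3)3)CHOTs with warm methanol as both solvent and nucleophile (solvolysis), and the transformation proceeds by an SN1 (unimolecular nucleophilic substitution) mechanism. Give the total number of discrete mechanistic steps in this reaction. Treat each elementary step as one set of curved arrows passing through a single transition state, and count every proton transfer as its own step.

4

Step 1: Ionisation: the C–O σ-bond cleaves heterolytically; both bonding electrons depart with TsO⁻, leaving a secondary carbocation at the α-carbon.
Step 2: A 1,2-hydride shift from the adjacent cyclopentyl carbon moves the positive charge from the secondary centre to an adjacent carbon, generating a more stable tertiary carbocation.
Step 3: A lone pair on the oxygen of CH3OH attacks the carbocation, forming a new C–O σ-bond and an oxonium ion.
Step 4: Proton transfer from the O–H of the oxonium ion to a solvent molecule delivers the neutral ether.
Total: 4 elementary steps.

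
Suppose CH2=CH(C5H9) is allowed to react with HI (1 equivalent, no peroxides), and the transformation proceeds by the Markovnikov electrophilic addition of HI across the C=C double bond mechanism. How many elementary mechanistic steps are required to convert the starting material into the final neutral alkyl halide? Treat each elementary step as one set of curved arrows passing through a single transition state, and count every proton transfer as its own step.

3

Step 1: Electrophilic addition begins with the π(C=C) electrons forming a bond to the proton of HI. Following Markovnikov's rule, the resulting cation is secondary. The H–I bond breaks heterolytically, releasing I⁻.
Step 2: Carbocation rearrangement: a 1,2-hydride shift from the adjacent cyclopentyl carbon converts the initially-formed secondary cation into the more stable tertiary cation.
Step 3: Nucleophilic attack by I⁻ on the carbocation completes the addition, giving R–I.
Total: 3 elementary steps.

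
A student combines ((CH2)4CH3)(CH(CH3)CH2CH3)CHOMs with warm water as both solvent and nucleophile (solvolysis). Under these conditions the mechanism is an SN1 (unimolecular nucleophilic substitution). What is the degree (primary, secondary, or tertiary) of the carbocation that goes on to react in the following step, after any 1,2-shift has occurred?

tertiary

Step 1: Ionisation: the C–O σ-bond cleaves heterolytically; both bonding electrons depart with MsO⁻, leaving a secondary carbocation at the α-carbon.
Step 2: A 1,2-hydride shift from the adjacent sec-butyl carbon moves the positive charge from the secondary centre to an adjacent carbon, generating a more stable tertiary carbocation.
The cation rearranges from secondary to tertiary via a 1,2-hydride shift from the adjacent sec-butyl carbon; the tertiary cation is what reacts next.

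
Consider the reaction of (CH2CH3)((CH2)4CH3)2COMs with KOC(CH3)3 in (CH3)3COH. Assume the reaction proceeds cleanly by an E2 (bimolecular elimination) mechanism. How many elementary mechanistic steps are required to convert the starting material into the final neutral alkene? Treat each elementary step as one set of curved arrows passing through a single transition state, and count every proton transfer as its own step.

1

Step 1: In one step, (CH3)3CO⁻ pulls off a β-proton, the C–O bond cleaves, and a C=C double bond forms between the α- and β-carbons (E2, anti elimination).
Total: 1 elementary step.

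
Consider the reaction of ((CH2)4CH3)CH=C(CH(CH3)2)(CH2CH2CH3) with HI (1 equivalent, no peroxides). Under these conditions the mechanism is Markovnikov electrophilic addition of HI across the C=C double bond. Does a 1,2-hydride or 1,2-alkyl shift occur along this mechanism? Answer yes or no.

no

The first-formed carbocation is tertiary.
No single 1,2-shift to an adjacent carbon would produce a more-substituted cation than the one already present, so no rearrangement occurs.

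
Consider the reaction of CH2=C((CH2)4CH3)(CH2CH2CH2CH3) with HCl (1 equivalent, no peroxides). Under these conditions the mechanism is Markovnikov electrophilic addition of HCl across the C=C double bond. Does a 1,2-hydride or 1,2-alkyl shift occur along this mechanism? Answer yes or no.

no

The first-formed carbocation is tertiary.
No single 1,2-shift to an adjacent carbon would produce a more-substituted cation than the one already present, so no rearrangement occurs.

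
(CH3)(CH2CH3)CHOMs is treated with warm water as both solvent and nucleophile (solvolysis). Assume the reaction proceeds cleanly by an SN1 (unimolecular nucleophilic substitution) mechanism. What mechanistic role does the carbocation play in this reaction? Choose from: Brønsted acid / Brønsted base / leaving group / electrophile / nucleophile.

Step 2: A lone pair on the oxygen of H2O attacks the carbocation, forming a new C–O σ-bond and an oxonium ion.
The carbocation accepts an electron pair into an empty or π* orbital — it is the electrophile.

electrophile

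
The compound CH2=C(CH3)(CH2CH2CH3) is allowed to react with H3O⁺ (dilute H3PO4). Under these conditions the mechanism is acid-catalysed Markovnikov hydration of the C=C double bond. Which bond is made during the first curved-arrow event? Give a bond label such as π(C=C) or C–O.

Step 1: The π electrons of the C=C bond attack a proton of H3O⁺; Markovnikov addition places the new C–H on the less-substituted alkene carbon, so the positive charge ends up on the more-substituted carbon — a tertiary carbocation. H2O is released.
The bond formed in this step is the C–H bond.

C–H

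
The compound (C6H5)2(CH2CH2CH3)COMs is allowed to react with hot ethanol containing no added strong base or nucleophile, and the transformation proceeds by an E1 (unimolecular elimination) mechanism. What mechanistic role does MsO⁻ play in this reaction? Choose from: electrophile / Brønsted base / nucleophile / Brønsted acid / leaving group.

leaving group

Step 1: Ionisation: the C–O σ-bond cleaves heterolytically; both bonding electrons depart with MsO⁻, leaving a tertiary carbocation at the α-carbon.
MsO⁻ departs with both electrons of the breaking σ-bond — that is the definition of a leaving group.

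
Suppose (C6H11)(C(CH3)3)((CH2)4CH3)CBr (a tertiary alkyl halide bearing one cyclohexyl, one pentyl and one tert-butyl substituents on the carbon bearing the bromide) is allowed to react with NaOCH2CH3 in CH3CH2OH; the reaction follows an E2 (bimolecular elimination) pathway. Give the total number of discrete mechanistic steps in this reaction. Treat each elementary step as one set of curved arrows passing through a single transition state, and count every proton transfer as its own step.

1

Step 1: In one step, CH3CH2O⁻ pulls off a β-proton, the C–Br bond cleaves, and a C=C double bond forms between the α- and β-carbons (E2, anti elimination).
Total: 1 elementary step.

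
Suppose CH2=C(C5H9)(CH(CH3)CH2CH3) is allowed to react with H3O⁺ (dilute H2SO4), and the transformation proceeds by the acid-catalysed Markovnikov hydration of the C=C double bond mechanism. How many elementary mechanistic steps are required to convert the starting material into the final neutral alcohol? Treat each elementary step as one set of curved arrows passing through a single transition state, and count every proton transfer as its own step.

3

Step 1: Electrophilic addition begins with the π(C=C) electrons forming a bond to the proton of H3O⁺. Following Markovnikov's rule, the resulting cation is tertiary. H2O is released.
(No 1,2-shift: no single shift to an adjacent carbon would give a more stable cation.)
Step 2: Water acts as the nucleophile: an oxygen lone pair bonds to the cationic carbon, giving an oxonium-ion intermediate.
Step 3: H2O removes a proton from the oxonium oxygen, regenerating H3O⁺ and giving the neutral alcohol.
Total: 3 elementary steps.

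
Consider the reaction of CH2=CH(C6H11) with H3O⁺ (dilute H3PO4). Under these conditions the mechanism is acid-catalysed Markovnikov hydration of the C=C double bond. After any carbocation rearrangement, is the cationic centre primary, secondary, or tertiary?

tertiary

Step 1: The π electrons of the C=C bond attack a proton of H3O⁺; Markovnikov addition places the new C–H on the less-substituted alkene carbon, so the positive charge ends up on the more-substituted carbon — a secondary carbocation. H2O is released.
Step 2: Carbocation rearrangement: a 1,2-hydride shift from the adjacent cyclohexyl carbon converts the initially-formed secondary cation into the more stable tertiary cation.
The cation rearranges from secondary to tertiary via a 1,2-hydride shift from the adjacent cyclohexyl carbon; the tertiary cation is what reacts next.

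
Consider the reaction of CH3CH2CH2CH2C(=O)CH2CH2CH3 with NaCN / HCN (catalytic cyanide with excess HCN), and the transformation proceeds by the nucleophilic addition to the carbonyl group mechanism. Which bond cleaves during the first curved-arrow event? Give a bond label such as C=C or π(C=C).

Step 1: Nucleophilic addition: CN⁻ adds to the carbonyl carbon, pushing the π(C=O) electron pair onto oxygen and giving a tetrahedral alkoxide.
The bond broken in this step is the π(C=O) bond.

π(C=O)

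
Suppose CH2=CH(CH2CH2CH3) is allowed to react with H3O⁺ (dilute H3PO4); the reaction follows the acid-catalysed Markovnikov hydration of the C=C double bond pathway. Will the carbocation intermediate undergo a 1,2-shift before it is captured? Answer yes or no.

The first-formed carbocation is secondary.
No single 1,2-shift to an adjacent carbon would produce a more-substituted cation than the one already present, so no rearrangement occurs.

no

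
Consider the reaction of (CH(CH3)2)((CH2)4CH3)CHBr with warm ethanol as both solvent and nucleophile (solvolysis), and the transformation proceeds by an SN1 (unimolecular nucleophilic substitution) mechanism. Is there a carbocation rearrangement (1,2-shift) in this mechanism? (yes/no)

The first-formed carbocation is secondary.
The adjacent isopropyl carbon already bears 2 other carbon substituents and has a hydrogen to migrate; after a 1,2-hydride shift from that carbon the positive charge sits on a tertiary centre.
Tertiary is more stable than secondary, so the shift occurs.

yes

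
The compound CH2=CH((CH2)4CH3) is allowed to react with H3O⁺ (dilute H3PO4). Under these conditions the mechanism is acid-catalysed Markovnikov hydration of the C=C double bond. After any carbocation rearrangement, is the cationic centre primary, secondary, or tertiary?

secondary

Step 1: Electrophilic addition begins with the π(C=C) electrons forming a bond to the proton of H3O⁺. Following Markovnikov's rule, the resulting cation is secondary. H2O is released.
No single 1,2-shift to an adjacent carbon would give a more-substituted cation, so no rearrangement occurs.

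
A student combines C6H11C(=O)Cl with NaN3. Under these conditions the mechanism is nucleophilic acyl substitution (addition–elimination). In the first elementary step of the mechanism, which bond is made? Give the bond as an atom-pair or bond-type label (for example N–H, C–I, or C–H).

Step 1: N3⁻ adds to the carbonyl carbon; the C=O π electrons shift onto oxygen and a tetrahedral alkoxide intermediate forms.
The bond formed in this step is the C–N bond.

C–N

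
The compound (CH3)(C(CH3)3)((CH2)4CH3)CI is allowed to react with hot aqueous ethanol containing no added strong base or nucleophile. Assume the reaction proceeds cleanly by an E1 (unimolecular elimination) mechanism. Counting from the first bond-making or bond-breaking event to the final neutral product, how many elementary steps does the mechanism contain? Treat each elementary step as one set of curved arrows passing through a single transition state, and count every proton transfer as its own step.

Step 1: Unassisted departure of I⁻ (taking the C–I bonding pair) generates a tertiary carbocation.
(No 1,2-shift: no single shift to an adjacent carbon would give a more stable cation.)
Step 2: A weak base (a water (or ethanol) molecule from the solvent) removes a proton from a carbon adjacent to the cationic centre; the electrons of that C–H bond become the new π(C=C) bond, giving the alkene.
Total: 2 elementary steps.

2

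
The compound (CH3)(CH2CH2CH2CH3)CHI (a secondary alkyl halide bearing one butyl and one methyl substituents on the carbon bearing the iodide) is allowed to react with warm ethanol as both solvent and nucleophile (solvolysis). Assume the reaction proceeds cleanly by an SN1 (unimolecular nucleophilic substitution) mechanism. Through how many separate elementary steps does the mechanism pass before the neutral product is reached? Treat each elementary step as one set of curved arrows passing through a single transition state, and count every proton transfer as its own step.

Step 1: Rate-determining heterolysis of the C–I bond gives I⁻ and a secondary carbocation.
(No 1,2-shift: no single shift to an adjacent carbon would give a more stable cation.)
Step 2: A lone pair on the oxygen of CH3CH2OH attacks the carbocation, forming a new C–O σ-bond and an oxonium ion.
Step 3: Proton transfer from the O–H of the oxonium ion to a solvent molecule delivers the neutral ether.
Total: 3 elementary steps.

3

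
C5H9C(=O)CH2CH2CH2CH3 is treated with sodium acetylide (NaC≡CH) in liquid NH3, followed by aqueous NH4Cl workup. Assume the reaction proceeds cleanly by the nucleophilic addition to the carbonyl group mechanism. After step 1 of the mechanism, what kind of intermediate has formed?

tetrahedral alkoxide intermediate

Step 1: HC≡C⁻ attacks the sp² carbonyl carbon; the C=O π bond breaks and the electrons end up as a lone pair on the alkoxide oxygen of the tetrahedral intermediate.
After step 1 the species present is a tetrahedral alkoxide intermediate.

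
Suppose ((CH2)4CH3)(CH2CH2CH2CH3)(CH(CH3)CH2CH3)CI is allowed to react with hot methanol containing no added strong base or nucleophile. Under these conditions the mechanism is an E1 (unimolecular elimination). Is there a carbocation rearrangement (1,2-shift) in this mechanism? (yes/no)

The first-formed carbocation is tertiary.
No single 1,2-shift to an adjacent carbon would produce a more-substituted cation than the one already present, so no rearrangement occurs.

no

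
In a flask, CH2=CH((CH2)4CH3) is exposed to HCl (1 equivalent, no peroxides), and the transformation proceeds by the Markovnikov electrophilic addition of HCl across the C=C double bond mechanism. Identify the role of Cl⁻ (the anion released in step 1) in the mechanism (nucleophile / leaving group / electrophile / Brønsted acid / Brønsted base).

Step 2: Nucleophilic attack by Cl⁻ on the carbocation completes the addition, giving R–Cl.
Cl⁻ (the anion released in step 1) donates an electron pair to form a new σ-bond to carbon — it is the nucleophile.

nucleophile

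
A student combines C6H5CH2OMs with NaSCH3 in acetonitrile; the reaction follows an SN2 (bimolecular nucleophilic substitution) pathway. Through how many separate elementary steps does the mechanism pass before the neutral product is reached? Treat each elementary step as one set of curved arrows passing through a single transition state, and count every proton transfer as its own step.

Step 1: The methanethiolate nucleophile donates a lone pair from S to the α-carbon in a backside attack; simultaneously the C–O σ-bond breaks and both of its electrons leave with MsO⁻. One concerted step with inversion of configuration.
Total: 1 elementary step.

1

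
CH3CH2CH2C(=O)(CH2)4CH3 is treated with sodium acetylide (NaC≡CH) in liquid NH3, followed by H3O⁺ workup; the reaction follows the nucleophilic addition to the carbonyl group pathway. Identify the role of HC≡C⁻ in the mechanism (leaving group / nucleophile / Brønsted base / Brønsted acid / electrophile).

Step 1: Nucleophilic addition: HC≡C⁻ adds to the carbonyl carbon, pushing the π(C=O) electron pair onto oxygen and giving a tetrahedral alkoxide.
HC≡C⁻ donates an electron pair to form a new σ-bond to carbon — it is the nucleophile.

nucleophile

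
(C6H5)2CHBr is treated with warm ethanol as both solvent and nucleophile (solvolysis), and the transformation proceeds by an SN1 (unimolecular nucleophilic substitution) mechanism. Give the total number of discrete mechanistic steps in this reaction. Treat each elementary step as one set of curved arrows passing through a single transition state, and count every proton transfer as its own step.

3

Step 1: Rate-determining heterolysis of the C–Br bond gives Br⁻ and a secondary carbocation.
(No 1,2-shift: no single shift to an adjacent carbon would give a more stable cation.)
Step 2: A lone pair on the oxygen of CH3CH2OH attacks the carbocation, forming a new C–O σ-bond and an oxonium ion.
Step 3: Deprotonation of the oxonium oxygen by solvent ethanol yields the neutral ether.
Total: 3 elementary steps.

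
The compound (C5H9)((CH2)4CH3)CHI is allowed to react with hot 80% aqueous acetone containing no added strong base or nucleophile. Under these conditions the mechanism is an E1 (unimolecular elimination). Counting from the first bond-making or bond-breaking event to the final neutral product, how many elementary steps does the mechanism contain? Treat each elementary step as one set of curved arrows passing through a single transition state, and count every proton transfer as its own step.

3

Step 1: Rate-determining heterolysis of the C–I bond gives I⁻ and a secondary carbocation.
Step 2: A 1,2-hydride shift from the adjacent cyclopentyl carbon moves the positive charge from the secondary centre to an adjacent carbon, generating a more stable tertiary carbocation.
Step 3: A weak base (a water molecule from the solvent) removes a proton from a carbon adjacent to the cationic centre; the electrons of that C–H bond become the new π(C=C) bond, giving the alkene.
Total: 3 elementary steps.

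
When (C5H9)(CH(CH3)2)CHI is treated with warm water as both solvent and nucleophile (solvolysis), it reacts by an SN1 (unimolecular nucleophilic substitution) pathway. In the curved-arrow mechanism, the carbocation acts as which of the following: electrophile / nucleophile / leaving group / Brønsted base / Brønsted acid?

electrophile

Step 3: Nucleophilic capture: the oxygen of H2O bonds to the cationic carbon, producing an oxonium-ion intermediate.
The carbocation accepts an electron pair into an empty or π* orbital — it is the electrophile.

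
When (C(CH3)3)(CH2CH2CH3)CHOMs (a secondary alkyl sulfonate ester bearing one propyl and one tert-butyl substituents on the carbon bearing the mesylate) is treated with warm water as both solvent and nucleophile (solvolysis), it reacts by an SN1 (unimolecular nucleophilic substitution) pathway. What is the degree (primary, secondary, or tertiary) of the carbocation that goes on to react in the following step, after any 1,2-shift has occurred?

tertiary

Step 1: Rate-determining heterolysis of the C–O bond gives MsO⁻ and a secondary carbocation.
Step 2: A 1,2-methyl shift from the adjacent tert-butyl carbon moves the positive charge from the secondary centre to an adjacent carbon, generating a more stable tertiary carbocation.
The cation rearranges from secondary to tertiary via a 1,2-methyl shift from the adjacent tert-butyl carbon; the tertiary cation is what reacts next.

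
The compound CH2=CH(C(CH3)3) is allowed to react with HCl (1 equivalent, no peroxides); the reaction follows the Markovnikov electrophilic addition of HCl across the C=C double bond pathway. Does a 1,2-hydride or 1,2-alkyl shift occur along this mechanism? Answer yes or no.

yes

The first-formed carbocation is secondary.
The adjacent tert-butyl carbon has no hydrogen but bears methyl groups; migration of one methyl with its bonding pair (a 1,2-methyl shift) places the charge on a tertiary centre.
Tertiary is more stable than secondary, so the shift occurs.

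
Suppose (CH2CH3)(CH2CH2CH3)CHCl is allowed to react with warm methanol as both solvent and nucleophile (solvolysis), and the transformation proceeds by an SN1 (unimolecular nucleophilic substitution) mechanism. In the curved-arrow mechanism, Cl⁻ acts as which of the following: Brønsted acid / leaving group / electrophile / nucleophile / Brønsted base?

leaving group

Step 1: Rate-determining heterolysis of the C–Cl bond gives Cl⁻ and a secondary carbocation.
Cl⁻ departs with both electrons of the breaking σ-bond — that is the definition of a leaving group.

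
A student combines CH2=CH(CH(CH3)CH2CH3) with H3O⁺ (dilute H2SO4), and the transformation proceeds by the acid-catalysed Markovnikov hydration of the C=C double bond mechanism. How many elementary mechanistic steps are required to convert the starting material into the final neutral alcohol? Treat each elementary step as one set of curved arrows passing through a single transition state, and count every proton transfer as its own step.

4

Step 1: The π electrons of the C=C bond attack a proton of H3O⁺; Markovnikov addition places the new C–H on the less-substituted alkene carbon, so the positive charge ends up on the more-substituted carbon — a secondary carbocation. H2O is released.
Step 2: A hydride (H with its bonding pair) migrates from the adjacent sec-butyl carbon to the cationic centre — a 1,2-hydride shift — upgrading the secondary cation to a tertiary one.
Step 3: Water acts as the nucleophile: an oxygen lone pair bonds to the cationic carbon, giving an oxonium-ion intermediate.
Step 4: Proton transfer from the O–H of the oxonium ion to H2O completes the catalytic cycle and yields the alcohol.
Total: 4 elementary steps.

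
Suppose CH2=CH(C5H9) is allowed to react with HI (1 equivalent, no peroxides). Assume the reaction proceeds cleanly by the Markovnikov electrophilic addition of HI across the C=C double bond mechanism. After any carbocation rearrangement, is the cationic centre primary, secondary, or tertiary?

Step 1: The π electrons of the C=C bond attack a proton of HI; Markovnikov addition places the new C–H on the less-substituted alkene carbon, so the positive charge ends up on the more-substituted carbon — a secondary carbocation. The H–I bond breaks heterolytically, releasing I⁻.
Step 2: A hydride (H with its bonding pair) migrates from the adjacent cyclopentyl carbon to the cationic centre — a 1,2-hydride shift — upgrading the secondary cation to a tertiary one.
The cation rearranges from secondary to tertiary via a 1,2-hydride shift from the adjacent cyclopentyl carbon; the tertiary cation is what reacts next.

tertiary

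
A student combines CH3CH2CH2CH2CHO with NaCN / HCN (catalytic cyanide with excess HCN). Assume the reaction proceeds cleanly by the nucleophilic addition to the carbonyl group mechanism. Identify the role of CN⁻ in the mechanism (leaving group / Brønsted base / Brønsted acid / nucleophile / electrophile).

nucleophile

Step 1: Nucleophilic addition: CN⁻ adds to the carbonyl carbon, pushing the π(C=O) electron pair onto oxygen and giving a tetrahedral alkoxide.
CN⁻ donates an electron pair to form a new σ-bond to carbon — it is the nucleophile.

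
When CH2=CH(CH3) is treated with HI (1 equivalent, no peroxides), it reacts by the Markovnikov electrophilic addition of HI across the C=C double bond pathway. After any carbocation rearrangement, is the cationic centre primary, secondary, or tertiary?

Step 1: Electrophilic addition begins with the π(C=C) electrons forming a bond to the proton of HI. Following Markovnikov's rule, the resulting cation is secondary. The H–I bond breaks heterolytically, releasing I⁻.
No single 1,2-shift to an adjacent carbon would give a more-substituted cation, so no rearrangement occurs.

secondary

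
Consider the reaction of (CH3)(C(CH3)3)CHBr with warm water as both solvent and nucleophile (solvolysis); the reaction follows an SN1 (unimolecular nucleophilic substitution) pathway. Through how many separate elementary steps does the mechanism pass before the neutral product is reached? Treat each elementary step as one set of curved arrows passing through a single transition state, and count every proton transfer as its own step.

4

Step 1: Unassisted departure of Br⁻ (taking the C–Br bonding pair) generates a secondary carbocation.
Step 2: A 1,2-methyl shift from the adjacent tert-butyl carbon moves the positive charge from the secondary centre to an adjacent carbon, generating a more stable tertiary carbocation.
Step 3: A lone pair on the oxygen of H2O attacks the carbocation, forming a new C–O σ-bond and an oxonium ion.
Step 4: Deprotonation of the oxonium oxygen by solvent water yields the neutral alcohol.
Total: 4 elementary steps.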